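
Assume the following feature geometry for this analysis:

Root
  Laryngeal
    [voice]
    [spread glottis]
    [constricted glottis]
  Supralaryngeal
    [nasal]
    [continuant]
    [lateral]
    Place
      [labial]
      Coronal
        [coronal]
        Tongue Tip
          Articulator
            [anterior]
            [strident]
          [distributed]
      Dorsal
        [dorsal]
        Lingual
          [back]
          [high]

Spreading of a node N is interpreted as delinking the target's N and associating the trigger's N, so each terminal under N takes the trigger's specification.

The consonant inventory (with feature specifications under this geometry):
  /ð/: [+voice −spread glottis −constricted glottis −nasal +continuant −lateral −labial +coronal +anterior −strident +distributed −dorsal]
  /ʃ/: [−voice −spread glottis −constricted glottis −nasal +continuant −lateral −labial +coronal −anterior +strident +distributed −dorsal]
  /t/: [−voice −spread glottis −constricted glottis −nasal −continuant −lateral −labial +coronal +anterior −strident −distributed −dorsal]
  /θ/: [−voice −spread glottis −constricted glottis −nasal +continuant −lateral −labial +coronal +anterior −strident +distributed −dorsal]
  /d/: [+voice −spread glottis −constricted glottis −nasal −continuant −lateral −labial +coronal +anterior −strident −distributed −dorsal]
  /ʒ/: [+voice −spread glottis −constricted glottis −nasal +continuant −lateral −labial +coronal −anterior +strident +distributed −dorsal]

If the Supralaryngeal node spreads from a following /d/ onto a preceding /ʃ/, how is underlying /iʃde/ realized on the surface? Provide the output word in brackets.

[itde]

The Supralaryngeal node dominates the terminals [nasal], [continuant], [lateral], [labial], [coronal], [anterior], [strident], [distributed], [dorsal], [back], [high].
Spreading Supralaryngeal from /d/ onto /ʃ/ replaces those values with /d/'s: [−nasal], [−continuant], [−lateral], [−labial], [+coronal], [+anterior], [−strident], [−distributed], [−dorsal]. Features outside Supralaryngeal ([voice], [spread glottis], [constricted glottis]) stay as in /ʃ/.
The resulting bundle matches /t/ in the inventory; substituting it for /ʃ/ gives [itde].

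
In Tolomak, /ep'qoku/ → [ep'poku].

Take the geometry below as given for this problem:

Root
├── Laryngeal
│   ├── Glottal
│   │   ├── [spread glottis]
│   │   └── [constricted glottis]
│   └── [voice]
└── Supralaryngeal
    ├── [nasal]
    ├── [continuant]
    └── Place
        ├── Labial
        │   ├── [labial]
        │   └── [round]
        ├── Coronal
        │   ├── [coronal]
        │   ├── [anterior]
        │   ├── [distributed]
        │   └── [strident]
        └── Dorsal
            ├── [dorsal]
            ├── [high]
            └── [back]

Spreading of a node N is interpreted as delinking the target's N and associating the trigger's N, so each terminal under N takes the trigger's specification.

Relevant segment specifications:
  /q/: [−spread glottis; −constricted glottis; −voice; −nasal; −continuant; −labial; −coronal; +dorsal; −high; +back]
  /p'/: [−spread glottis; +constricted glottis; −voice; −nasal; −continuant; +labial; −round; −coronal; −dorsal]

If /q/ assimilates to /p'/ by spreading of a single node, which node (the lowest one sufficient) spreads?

Place

Feature comparison: [labial], [round], [dorsal], [high], [back] differ between /q/ and [p]; the remaining terminals match.
In this geometry the lowest node dominating all of them is Place: every daughter of Place dominates only a proper subset, so no lower node suffices.
Delinking /q/'s Place and associating /p'/'s Place gives precisely the feature bundle of [p].
[constricted glottis] stays as in /q/ although /p'/ differs there, so no node dominating it spread; among the remaining candidates Place is the lowest that derives the output.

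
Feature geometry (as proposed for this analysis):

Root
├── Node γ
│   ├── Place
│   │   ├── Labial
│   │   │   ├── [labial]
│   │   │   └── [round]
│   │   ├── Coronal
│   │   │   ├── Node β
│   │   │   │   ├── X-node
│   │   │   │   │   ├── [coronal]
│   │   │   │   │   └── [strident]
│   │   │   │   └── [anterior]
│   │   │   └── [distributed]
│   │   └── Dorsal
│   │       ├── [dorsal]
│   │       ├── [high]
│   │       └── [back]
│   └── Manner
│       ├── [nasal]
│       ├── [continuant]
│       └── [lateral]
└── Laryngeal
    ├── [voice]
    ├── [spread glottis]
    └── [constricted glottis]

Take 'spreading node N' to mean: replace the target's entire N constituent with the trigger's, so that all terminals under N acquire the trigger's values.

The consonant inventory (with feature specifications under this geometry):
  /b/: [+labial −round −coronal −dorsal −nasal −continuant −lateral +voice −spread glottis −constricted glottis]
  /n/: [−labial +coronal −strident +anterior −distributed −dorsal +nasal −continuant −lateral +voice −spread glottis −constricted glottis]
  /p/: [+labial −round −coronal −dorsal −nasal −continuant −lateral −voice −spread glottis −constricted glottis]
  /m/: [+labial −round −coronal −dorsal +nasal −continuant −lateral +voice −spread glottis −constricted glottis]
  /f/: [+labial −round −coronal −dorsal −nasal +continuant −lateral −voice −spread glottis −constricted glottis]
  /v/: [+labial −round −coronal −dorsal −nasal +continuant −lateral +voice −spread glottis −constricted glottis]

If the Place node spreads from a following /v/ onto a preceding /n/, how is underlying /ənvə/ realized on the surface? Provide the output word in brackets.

The Place node dominates the terminals [labial], [round], [coronal], [strident], [anterior], [distributed], [dorsal], [high], [back].
The target acquires /v/'s values for everything under Place — [+labial], [−round], [−coronal], [−dorsal] — while keeping its own [nasal], [continuant], [lateral], ….
This feature bundle is that of [m], so /ənvə/ surfaces as [əmvə].

[əmvə]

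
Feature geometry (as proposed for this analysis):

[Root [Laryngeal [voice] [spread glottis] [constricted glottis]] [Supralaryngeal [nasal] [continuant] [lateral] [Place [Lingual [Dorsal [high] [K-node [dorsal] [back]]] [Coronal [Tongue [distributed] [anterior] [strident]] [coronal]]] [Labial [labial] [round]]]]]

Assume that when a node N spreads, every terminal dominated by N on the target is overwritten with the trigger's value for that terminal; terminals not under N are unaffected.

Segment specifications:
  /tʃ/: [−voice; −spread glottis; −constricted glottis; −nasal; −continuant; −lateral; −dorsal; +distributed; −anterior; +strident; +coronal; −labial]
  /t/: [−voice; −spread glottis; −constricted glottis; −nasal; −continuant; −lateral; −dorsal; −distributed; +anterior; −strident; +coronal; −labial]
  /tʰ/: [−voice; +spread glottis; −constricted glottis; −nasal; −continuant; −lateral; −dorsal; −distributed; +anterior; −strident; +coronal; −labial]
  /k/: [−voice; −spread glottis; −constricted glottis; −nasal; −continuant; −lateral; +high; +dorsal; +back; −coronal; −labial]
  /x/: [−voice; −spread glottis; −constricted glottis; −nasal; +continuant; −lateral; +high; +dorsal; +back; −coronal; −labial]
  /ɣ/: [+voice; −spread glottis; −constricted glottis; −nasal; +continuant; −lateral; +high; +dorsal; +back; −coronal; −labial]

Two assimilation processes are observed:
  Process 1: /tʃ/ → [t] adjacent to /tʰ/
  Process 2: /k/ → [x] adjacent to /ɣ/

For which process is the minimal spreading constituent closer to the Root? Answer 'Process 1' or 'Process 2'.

Process 1: the features that change are [anterior], [distributed], [strident]; the minimal node is Tongue (depth 5).
In Process 2, [continuant] changes, so the minimal spreading node is [continuant] at depth 2.
[continuant] (depth 2) sits above Tongue (depth 5), making Process 2 the one with the higher spreading node.

Process 2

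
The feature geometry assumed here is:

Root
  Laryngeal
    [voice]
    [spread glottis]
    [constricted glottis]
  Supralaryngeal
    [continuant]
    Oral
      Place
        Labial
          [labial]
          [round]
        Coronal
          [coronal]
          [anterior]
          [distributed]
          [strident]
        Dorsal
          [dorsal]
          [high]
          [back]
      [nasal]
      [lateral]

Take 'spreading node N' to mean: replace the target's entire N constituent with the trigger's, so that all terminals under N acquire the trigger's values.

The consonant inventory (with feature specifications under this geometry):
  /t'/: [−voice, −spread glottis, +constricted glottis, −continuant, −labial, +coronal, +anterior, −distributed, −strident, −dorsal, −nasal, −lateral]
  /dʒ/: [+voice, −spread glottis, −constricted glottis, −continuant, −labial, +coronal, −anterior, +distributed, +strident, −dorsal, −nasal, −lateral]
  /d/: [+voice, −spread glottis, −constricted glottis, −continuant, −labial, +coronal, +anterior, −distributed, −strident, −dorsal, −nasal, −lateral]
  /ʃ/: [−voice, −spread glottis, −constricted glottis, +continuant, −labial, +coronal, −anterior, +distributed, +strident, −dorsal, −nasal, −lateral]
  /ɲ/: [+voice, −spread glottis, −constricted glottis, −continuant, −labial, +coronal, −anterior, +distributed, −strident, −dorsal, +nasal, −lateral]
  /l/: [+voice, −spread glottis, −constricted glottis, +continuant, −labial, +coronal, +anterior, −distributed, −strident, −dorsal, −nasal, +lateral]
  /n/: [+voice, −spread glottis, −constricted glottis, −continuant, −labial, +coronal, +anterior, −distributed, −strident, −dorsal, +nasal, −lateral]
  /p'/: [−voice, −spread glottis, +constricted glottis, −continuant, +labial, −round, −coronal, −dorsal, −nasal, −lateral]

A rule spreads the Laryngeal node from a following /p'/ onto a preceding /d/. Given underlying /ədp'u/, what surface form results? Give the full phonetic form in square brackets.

[ət'p'u]

The Laryngeal node dominates the terminals [voice], [spread glottis], [constricted glottis].
After delinking /d/'s Laryngeal and linking /p'/'s, the affected terminals become [−voice], [−spread glottis], [+constricted glottis]; [continuant], [labial], [coronal], … (outside Laryngeal) are retained from /d/.
Among the inventory, only /t'/ has exactly this specification, giving the surface form [ət'p'u].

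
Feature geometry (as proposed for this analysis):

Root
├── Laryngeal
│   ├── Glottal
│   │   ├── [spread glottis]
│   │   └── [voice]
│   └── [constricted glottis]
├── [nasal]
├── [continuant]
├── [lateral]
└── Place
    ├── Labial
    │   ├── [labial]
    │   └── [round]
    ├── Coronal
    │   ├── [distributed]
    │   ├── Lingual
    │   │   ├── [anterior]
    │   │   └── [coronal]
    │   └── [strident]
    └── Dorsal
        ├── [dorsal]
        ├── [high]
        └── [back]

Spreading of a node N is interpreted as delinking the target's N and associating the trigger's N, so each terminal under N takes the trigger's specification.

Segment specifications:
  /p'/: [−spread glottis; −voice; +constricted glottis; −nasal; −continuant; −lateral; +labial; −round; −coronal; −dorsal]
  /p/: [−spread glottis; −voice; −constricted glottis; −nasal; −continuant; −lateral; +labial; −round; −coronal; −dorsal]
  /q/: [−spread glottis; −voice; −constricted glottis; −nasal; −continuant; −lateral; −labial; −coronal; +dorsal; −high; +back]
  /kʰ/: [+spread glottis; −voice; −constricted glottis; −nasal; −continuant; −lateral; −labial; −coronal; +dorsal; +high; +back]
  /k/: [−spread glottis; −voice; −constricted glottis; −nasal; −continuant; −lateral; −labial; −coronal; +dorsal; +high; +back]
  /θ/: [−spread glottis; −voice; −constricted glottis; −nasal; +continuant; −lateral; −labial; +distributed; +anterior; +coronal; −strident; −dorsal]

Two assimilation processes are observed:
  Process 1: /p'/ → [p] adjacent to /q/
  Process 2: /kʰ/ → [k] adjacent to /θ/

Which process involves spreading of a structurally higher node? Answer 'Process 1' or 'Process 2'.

Process 1

In Process 1, [constricted glottis] changes, so the minimal spreading node is [constricted glottis] at depth 2.
Process 2: the feature that changes is [spread glottis]; the minimal node is [spread glottis] (depth 3).
Depth 2 < depth 3; Process 1 involves the structurally higher constituent [constricted glottis].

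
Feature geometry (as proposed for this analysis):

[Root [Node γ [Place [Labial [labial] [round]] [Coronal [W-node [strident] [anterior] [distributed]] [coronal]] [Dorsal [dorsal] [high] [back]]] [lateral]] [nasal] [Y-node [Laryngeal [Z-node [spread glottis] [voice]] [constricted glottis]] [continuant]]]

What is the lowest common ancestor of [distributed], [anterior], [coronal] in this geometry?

[distributed] is immediately dominated by W-node.
[anterior] is immediately dominated by W-node.
[coronal] is immediately dominated by Coronal.
Coronal is the lowest common ancestor — every listed feature sits under it, and no single subconstituent of Coronal covers them all.

Coronal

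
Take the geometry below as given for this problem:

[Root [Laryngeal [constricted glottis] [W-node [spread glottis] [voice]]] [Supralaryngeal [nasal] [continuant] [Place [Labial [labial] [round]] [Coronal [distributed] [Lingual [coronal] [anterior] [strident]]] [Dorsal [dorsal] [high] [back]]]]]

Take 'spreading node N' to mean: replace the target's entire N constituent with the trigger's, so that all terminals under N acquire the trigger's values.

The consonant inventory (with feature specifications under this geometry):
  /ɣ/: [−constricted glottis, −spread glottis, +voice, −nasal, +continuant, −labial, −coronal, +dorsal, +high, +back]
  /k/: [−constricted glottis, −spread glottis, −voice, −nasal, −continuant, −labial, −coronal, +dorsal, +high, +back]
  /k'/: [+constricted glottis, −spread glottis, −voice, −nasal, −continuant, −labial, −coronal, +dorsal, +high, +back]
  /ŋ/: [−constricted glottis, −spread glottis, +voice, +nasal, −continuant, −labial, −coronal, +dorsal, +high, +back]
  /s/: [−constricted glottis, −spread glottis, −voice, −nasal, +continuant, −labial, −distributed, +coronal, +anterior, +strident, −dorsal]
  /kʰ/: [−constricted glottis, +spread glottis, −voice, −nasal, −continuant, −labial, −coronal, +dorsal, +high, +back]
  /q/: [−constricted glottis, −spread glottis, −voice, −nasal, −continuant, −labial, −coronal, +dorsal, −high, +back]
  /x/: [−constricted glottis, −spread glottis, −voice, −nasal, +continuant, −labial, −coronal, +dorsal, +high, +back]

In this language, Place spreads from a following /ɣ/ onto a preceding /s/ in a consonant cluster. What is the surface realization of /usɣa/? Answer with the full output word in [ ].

The Place node dominates the terminals [labial], [round], [distributed], [coronal], [anterior], [strident], [dorsal], [high], [back].
Spreading Place from /ɣ/ onto /s/ replaces those values with /ɣ/'s: [−labial], [−coronal], [+dorsal], [+high], [+back]. Features outside Place ([constricted glottis], [spread glottis], [voice], …) stay as in /s/.
The resulting bundle matches /x/ in the inventory; substituting it for /s/ gives [uxɣa].

[uxɣa]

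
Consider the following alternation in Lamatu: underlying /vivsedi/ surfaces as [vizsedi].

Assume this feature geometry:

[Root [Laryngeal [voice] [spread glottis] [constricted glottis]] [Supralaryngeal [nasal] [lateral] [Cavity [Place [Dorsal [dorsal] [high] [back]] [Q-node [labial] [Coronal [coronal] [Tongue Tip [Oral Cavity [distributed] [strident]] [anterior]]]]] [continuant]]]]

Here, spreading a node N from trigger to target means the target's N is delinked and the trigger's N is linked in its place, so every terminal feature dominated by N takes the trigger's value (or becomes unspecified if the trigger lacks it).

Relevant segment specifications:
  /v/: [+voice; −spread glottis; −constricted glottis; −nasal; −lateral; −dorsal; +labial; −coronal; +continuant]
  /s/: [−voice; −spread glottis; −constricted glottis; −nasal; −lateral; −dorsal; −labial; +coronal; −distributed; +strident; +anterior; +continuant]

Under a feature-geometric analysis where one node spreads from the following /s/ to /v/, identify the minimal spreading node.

Q-node

The alternation /v/ → [z] changes [labial], [coronal], [anterior], [distributed], [strident] and nothing else.
In this geometry the lowest node dominating all of them is Q-node: every daughter of Q-node dominates only a proper subset, so no lower node suffices.
Spreading Q-node from /s/ overwrites each of those terminals with /s/'s values, yielding exactly [z].
[voice], a feature on which the two segments disagree outside Q-node, is unchanged — nothing dominating it spread, and Q-node is the minimal sufficient constituent.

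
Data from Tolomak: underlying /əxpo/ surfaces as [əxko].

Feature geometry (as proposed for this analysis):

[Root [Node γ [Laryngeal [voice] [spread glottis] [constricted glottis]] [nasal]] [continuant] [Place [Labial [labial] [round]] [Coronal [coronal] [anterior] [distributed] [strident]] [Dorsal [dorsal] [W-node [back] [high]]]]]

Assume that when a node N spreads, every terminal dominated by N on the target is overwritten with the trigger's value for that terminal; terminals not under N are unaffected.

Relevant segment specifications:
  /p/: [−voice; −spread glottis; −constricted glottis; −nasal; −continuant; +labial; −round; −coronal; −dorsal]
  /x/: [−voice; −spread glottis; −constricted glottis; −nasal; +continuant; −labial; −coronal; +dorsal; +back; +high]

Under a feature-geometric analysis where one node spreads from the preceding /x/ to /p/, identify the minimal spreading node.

Place

/p/ and [k] differ in [labial], [round], [dorsal], [high], [back]; every other specified feature is identical.
Tracing each changed feature up the tree, the paths first meet at Place; any lower node misses at least one of them.
Delinking /p/'s Place and associating /x/'s Place gives precisely the feature bundle of [k].
Had Root spread, [continuant] would have taken /x/'s value; it stays as in /p/, confirming the spreading constituent is exactly Place.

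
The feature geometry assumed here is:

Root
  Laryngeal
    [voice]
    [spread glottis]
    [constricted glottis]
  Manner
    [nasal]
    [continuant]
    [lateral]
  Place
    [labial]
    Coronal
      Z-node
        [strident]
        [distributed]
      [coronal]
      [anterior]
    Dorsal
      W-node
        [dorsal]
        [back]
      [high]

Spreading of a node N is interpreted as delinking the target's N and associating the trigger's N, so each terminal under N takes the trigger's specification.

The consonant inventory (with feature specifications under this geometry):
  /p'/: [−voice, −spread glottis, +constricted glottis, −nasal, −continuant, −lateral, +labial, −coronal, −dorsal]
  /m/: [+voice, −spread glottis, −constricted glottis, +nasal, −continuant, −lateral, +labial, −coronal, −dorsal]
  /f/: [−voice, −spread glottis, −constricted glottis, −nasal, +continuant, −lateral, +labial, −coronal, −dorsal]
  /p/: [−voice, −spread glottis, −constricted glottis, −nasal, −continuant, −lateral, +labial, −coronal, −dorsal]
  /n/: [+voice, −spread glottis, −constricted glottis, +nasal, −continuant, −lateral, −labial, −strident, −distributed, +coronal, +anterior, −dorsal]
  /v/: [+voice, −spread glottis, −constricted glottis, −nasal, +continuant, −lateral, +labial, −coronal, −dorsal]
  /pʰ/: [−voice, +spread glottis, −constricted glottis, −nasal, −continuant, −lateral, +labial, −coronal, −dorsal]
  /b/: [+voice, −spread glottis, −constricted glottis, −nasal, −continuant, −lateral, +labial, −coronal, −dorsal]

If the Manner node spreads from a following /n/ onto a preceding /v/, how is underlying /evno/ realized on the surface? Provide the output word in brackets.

[emno]

Terminals under Manner in this geometry: [nasal], [continuant], [lateral].
After delinking /v/'s Manner and linking /n/'s, the affected terminals become [+nasal], [−continuant], [−lateral]; [voice], [spread glottis], [constricted glottis], … (outside Manner) are retained from /v/.
This feature bundle is that of [m], so /evno/ surfaces as [emno].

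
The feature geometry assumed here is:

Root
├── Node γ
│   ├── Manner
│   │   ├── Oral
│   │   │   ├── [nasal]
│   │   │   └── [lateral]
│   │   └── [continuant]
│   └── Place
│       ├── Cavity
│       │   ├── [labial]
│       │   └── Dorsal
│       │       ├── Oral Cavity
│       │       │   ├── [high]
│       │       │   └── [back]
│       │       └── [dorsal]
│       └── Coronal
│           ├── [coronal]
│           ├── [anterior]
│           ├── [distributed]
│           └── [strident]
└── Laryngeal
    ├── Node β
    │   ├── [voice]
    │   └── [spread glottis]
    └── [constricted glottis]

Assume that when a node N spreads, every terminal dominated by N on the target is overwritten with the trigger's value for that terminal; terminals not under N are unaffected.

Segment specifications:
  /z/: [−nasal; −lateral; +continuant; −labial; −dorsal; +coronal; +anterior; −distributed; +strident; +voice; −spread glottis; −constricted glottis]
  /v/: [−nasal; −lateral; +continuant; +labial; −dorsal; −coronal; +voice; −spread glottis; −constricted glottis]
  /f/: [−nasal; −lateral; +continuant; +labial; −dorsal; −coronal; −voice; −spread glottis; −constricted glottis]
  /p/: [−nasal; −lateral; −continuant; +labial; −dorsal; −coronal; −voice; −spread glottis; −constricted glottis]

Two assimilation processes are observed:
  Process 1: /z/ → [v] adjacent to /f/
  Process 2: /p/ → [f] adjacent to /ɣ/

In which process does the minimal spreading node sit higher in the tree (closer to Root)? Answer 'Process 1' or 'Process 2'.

Process 1: the features that change are [labial], [coronal], [anterior], [distributed], [strident]; the minimal node is Place (depth 2).
In Process 2, [continuant] changes, so the minimal spreading node is [continuant] at depth 3.
Depth 2 < depth 3; Process 1 involves the structurally higher constituent Place.

Process 1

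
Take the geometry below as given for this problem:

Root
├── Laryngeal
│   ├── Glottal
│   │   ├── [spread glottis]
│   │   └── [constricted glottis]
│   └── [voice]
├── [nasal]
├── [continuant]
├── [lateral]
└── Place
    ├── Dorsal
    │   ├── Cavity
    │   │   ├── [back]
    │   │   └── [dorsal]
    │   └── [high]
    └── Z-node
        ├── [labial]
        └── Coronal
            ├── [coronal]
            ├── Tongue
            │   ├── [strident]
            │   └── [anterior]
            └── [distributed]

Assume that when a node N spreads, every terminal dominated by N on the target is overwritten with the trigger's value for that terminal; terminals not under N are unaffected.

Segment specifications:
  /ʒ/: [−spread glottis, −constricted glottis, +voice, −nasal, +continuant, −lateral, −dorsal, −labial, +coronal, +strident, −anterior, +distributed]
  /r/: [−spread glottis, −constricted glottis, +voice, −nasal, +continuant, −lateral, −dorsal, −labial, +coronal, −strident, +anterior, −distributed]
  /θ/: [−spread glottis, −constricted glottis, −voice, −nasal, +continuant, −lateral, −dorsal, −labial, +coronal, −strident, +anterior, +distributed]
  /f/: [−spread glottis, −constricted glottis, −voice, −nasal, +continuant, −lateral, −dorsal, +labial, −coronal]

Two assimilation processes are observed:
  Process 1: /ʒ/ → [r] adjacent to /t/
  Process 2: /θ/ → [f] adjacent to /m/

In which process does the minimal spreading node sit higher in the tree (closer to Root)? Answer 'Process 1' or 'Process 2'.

Process 2

Process 1 alters [anterior], [distributed], [strident]; the lowest common ancestor is Coronal (depth 3 from Root).
In Process 2, [labial], [coronal], [anterior], [distributed], [strident] change, so the minimal spreading node is Z-node at depth 2.
Z-node (depth 2) sits above Coronal (depth 3), making Process 2 the one with the higher spreading node.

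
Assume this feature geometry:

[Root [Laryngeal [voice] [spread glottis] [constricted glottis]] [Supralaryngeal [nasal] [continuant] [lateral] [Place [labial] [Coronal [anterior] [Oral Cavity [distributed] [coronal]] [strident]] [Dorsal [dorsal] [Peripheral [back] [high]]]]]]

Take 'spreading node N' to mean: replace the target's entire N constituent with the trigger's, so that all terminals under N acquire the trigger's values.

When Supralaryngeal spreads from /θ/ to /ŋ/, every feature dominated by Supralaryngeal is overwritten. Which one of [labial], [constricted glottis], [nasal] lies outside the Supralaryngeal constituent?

[constricted glottis]

Under this geometry, Supralaryngeal contains [nasal], [continuant], [lateral], [labial], [anterior], [distributed], [coronal], [strident], [dorsal], [back], [high].
Spreading Supralaryngeal replaces [nasal], [labial] with the trigger's values, since each sits inside the Supralaryngeal constituent.
[constricted glottis] attaches under Laryngeal, not under Supralaryngeal, so /ŋ/ retains its own value for [constricted glottis].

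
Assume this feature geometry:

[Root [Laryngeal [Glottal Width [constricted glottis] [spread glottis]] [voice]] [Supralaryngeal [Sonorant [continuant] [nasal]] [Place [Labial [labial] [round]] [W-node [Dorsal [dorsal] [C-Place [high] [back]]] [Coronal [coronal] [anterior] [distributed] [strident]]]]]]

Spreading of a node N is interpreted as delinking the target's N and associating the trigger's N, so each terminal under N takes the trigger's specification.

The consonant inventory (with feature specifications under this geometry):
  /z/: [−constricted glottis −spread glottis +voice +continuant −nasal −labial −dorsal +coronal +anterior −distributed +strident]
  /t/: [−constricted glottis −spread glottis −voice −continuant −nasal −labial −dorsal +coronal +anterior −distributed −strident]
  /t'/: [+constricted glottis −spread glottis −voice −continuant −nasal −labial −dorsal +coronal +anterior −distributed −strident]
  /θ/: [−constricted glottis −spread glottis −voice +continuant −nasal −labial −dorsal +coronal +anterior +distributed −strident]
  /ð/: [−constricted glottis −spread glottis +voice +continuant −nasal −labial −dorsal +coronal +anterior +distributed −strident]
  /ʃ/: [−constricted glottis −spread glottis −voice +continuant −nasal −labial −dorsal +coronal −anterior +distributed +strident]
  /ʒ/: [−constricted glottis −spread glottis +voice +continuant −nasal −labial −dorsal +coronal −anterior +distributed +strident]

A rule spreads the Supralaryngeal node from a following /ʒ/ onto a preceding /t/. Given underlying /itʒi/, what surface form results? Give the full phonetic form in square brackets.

[iʃʒi]

Terminals under Supralaryngeal in this geometry: [continuant], [nasal], [labial], [round], [dorsal], [high], [back], [coronal], [anterior], [distributed], [strident].
After delinking /t/'s Supralaryngeal and linking /ʒ/'s, the affected terminals become [+continuant], [−nasal], [−labial], [−dorsal], [+coronal], [−anterior], [+distributed], [+strident]; [constricted glottis], [spread glottis], [voice] (outside Supralaryngeal) are retained from /t/.
This feature bundle is that of [ʃ], so /itʒi/ surfaces as [iʃʒi].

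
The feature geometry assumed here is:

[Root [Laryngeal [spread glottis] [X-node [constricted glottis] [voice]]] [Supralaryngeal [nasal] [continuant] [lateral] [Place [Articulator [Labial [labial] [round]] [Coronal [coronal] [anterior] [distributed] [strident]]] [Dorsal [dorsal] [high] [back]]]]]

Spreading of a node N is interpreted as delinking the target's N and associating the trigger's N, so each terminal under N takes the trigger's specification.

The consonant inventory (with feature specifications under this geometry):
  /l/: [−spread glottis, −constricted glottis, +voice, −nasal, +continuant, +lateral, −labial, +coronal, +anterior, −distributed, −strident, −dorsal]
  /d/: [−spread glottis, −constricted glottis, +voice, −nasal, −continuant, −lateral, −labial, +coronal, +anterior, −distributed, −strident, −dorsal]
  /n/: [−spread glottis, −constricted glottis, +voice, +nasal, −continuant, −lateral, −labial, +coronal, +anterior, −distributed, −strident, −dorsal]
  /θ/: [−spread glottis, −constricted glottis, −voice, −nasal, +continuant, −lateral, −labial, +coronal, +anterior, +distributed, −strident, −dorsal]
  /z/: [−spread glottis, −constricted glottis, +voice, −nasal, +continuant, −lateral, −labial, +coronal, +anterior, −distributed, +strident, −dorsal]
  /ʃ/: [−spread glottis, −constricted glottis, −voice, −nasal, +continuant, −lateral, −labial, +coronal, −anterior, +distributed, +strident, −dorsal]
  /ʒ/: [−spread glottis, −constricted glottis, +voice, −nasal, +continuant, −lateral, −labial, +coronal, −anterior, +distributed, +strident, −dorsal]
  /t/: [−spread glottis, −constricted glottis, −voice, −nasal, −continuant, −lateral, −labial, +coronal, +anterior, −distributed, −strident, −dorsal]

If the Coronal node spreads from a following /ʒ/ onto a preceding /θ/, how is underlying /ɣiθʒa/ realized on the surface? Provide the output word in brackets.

[ɣiʃʒa]

Coronal immediately or transitively dominates [coronal], [anterior], [distributed], [strident].
After delinking /θ/'s Coronal and linking /ʒ/'s, the affected terminals become [+coronal], [−anterior], [+distributed], [+strident]; [spread glottis], [constricted glottis], [voice], … (outside Coronal) are retained from /θ/.
This feature bundle is that of [ʃ], so /ɣiθʒa/ surfaces as [ɣiʃʒa].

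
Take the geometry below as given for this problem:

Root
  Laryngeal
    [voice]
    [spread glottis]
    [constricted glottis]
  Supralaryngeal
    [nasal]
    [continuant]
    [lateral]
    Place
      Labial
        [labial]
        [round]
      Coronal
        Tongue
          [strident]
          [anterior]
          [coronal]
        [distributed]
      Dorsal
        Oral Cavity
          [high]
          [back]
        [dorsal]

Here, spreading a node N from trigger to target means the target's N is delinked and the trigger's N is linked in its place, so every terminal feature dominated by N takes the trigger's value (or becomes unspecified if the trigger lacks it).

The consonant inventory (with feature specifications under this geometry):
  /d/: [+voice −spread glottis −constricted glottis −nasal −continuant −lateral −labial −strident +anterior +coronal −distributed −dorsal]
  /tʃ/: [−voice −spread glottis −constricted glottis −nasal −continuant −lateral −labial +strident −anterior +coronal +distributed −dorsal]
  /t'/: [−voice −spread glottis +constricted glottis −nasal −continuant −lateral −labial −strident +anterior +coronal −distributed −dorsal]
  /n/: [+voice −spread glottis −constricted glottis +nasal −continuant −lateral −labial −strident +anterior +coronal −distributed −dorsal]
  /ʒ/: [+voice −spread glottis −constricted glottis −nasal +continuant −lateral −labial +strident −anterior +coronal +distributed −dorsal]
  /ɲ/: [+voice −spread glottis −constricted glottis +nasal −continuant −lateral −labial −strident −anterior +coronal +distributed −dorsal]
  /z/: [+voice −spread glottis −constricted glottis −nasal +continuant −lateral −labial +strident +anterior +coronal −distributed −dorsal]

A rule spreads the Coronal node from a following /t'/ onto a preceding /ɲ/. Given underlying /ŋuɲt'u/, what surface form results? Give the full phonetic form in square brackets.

[ŋunt'u]

The Coronal node dominates the terminals [strident], [anterior], [coronal], [distributed].
After delinking /ɲ/'s Coronal and linking /t'/'s, the affected terminals become [−strident], [+anterior], [+coronal], [−distributed]; [voice], [spread glottis], [constricted glottis], … (outside Coronal) are retained from /ɲ/.
Among the inventory, only /n/ has exactly this specification, giving the surface form [ŋunt'u].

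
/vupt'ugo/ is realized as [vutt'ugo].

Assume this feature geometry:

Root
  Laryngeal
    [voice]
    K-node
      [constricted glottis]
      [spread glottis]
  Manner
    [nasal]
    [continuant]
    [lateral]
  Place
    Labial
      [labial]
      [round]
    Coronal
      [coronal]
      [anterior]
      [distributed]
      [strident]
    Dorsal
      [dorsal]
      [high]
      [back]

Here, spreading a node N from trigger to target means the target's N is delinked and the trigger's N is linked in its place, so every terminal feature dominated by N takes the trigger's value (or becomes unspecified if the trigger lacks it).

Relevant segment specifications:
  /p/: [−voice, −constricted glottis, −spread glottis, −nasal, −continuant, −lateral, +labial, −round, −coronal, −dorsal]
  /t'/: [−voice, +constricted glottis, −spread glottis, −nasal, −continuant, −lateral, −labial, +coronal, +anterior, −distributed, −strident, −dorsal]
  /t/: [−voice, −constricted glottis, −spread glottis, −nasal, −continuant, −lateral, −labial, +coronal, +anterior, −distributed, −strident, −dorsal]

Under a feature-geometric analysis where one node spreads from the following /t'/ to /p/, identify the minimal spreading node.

Place

Comparing /p/ with its surface form [t], the features that change are [labial], [round], [coronal], [anterior], [distributed], [strident].
Tracing each changed feature up the tree, the paths first meet at Place; any lower node misses at least one of them.
Delinking /p/'s Place and associating /t'/'s Place gives precisely the feature bundle of [t].
[constricted glottis] — on which /t'/ differs from /p/ — is unchanged, so Root cannot have spread; the constituent is no larger than Place.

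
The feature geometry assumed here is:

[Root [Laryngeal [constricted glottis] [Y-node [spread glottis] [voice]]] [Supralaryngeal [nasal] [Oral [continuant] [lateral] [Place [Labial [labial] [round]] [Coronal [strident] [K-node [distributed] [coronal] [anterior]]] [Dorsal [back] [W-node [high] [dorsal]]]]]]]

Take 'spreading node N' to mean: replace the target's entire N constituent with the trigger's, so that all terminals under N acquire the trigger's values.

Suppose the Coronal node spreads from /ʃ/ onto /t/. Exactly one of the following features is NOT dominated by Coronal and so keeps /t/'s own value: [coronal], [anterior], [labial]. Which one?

[labial]

Under this geometry, Coronal contains [strident], [distributed], [coronal], [anterior].
Spreading Coronal replaces [coronal], [anterior] with the trigger's values, since each sits inside the Coronal constituent.
But [labial] is a dependent of Labial, outside Coronal; it is therefore untouched by the spreading.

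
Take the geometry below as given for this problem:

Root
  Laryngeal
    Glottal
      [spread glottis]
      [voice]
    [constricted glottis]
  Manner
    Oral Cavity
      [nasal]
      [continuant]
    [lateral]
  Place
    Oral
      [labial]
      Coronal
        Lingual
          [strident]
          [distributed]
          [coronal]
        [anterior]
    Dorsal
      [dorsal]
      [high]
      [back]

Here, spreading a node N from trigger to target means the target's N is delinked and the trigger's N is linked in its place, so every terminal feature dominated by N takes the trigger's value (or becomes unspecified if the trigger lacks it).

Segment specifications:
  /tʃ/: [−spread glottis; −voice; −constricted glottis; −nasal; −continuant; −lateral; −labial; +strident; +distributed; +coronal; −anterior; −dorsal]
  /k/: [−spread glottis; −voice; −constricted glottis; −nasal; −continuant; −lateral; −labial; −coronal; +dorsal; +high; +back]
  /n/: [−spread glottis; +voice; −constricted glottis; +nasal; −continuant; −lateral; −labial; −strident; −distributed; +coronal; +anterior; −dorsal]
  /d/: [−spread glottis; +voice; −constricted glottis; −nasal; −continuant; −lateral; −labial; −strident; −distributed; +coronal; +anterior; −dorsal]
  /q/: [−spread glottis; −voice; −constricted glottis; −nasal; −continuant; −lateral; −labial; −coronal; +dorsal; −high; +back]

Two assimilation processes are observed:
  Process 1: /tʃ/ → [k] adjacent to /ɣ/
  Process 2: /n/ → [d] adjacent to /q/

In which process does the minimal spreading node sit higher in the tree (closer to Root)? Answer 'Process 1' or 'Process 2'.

Process 1

Process 1: the features that change are [coronal], [anterior], [distributed], [strident], [dorsal], [high], [back]; the minimal node is Place (depth 1).
Process 2 alters [nasal]; the lowest dominating node is [nasal] (depth 3 from Root).
Place is closer to Root than [nasal], so Process 1 spreads the higher node.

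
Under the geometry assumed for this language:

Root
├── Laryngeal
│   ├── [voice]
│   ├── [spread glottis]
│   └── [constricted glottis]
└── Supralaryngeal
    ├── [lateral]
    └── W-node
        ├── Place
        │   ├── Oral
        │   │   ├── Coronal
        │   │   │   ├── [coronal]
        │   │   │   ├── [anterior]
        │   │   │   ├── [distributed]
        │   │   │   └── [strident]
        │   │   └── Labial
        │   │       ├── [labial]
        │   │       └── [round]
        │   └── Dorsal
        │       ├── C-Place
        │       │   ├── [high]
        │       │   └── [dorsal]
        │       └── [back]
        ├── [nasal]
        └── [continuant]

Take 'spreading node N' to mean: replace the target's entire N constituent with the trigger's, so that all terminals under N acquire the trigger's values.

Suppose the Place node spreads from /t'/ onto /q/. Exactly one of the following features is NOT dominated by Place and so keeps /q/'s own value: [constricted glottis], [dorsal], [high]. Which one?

[constricted glottis]

The terminals dominated by Place are [coronal], [anterior], [distributed], [strident], [labial], [round], [high], [dorsal], [back].
Of the listed options, [high], [dorsal] are among these and would be overwritten by spreading Place.
[constricted glottis] is not within the Place subtree (it hangs from Laryngeal), so /q/'s [constricted glottis] value survives.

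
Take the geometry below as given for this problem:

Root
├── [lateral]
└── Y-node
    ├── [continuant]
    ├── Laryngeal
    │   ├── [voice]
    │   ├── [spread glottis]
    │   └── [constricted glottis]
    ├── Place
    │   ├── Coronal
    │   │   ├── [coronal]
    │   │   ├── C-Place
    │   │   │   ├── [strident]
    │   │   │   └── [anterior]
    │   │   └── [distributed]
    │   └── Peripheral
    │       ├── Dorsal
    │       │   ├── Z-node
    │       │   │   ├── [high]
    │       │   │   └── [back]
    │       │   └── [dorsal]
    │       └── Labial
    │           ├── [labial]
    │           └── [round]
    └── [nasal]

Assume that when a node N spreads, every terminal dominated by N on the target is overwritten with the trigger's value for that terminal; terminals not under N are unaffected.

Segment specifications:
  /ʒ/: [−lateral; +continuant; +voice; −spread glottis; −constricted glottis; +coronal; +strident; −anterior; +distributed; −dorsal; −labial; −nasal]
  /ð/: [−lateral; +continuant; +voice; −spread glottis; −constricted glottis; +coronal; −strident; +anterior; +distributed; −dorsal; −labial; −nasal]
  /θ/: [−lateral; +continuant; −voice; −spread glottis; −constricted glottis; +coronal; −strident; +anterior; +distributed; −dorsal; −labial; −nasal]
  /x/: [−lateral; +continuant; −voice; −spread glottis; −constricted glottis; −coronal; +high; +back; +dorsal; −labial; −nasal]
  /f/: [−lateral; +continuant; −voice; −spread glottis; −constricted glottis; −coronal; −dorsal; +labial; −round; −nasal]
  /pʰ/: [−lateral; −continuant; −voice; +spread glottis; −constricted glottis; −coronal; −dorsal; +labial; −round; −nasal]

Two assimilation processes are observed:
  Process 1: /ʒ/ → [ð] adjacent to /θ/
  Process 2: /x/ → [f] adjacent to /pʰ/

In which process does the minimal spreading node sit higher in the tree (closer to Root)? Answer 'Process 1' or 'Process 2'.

Process 2

Process 1: the features that change are [anterior], [strident]; the minimal node is C-Place (depth 4).
In Process 2, [labial], [round], [dorsal], [high], [back] change, so the minimal spreading node is Peripheral at depth 3.
Peripheral (depth 3) sits above C-Place (depth 4), making Process 2 the one with the higher spreading node.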